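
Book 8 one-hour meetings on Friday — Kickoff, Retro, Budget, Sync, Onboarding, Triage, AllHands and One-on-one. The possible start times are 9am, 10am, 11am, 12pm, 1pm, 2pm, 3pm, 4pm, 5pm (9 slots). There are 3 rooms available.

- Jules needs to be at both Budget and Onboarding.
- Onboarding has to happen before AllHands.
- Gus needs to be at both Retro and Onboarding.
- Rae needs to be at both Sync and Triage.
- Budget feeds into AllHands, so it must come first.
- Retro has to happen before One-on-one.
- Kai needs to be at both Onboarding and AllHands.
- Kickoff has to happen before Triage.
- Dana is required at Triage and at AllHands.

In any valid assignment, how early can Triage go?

10am

Precedence pushes Triage to at least 10am.
Triage at 10am is achievable: Retro in 9am; Triage in 10am; AllHands in 11am; Sync in 11am; Kickoff in 9am; Onboarding in 10am; One-on-one in 10am; Budget in 9am.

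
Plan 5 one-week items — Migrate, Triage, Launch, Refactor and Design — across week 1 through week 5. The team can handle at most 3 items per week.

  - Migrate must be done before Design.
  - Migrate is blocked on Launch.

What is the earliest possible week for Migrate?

Precedence pushes Migrate to at least week 2; downstream work caps Migrate at week 4.
Migrate at week 2 is achievable: Design in week 3; Triage in week 1; Migrate in week 2; Launch in week 1; Refactor in week 1.

week 2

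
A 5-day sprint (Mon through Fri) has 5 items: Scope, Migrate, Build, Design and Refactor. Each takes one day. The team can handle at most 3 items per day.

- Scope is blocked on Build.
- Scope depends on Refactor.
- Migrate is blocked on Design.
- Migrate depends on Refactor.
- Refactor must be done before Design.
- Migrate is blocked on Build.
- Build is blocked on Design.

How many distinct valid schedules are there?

7

Splitting on Scope: it can be Thu (2), Fri (5). Listing each branch's schedules as (Migrate, Build, Design, Refactor):
Scope=Thu: (Thu,Wed,Tue,Mon) (Fri,Wed,Tue,Mon) — 2.
Scope=Fri: (Thu,Wed,Tue,Mon) (Fri,Wed,Tue,Mon) (Fri,Thu,Tue,Mon) (Fri,Thu,Wed,Mon) (Fri,Thu,Wed,Tue) — 5.
Summing: 2 + 5 = 7.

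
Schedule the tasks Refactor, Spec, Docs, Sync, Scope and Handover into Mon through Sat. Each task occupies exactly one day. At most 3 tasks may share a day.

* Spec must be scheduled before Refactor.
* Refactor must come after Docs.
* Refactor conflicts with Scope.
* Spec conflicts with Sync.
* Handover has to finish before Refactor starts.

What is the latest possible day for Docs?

Fri

Downstream work caps Docs at Fri.
Docs at Fri is achievable: Handover in Mon; Docs in Fri; Refactor in Sat; Spec in Mon; Scope in Mon; Sync in Tue.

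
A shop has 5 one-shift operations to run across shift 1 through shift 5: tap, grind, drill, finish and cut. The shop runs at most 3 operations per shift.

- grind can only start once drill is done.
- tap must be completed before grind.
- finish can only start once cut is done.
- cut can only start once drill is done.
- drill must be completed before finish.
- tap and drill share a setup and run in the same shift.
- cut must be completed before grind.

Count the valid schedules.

Splitting on tap: it can be shift 1 (14), shift 2 (5), shift 3 (1). Listing each branch's schedules as (grind, drill, finish, cut) by shift number:
tap=shift 1: (3,1,3,2) (3,1,4,2) (3,1,5,2) (4,1,3,2) (4,1,4,2) (4,1,4,3) (4,1,5,2) (4,1,5,3) (5,1,3,2) (5,1,4,2) (5,1,4,3) (5,1,5,2) (5,1,5,3) (5,1,5,4) — 14.
tap=shift 2: (4,2,4,3) (4,2,5,3) (5,2,4,3) (5,2,5,3) (5,2,5,4) — 5.
tap=shift 3: (5,3,5,4) — 1.
Summing: 14 + 5 + 1 = 20.

20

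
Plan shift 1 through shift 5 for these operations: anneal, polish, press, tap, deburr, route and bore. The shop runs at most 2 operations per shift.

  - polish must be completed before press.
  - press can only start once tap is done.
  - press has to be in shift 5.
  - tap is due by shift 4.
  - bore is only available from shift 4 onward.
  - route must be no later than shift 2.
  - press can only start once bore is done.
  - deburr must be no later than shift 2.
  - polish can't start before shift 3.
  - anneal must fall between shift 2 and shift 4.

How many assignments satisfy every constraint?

Splitting on anneal: it can be shift 2 (15), shift 3 (20), shift 4 (10). Listing each branch's schedules as (polish, press, tap, deburr, route, bore) by shift number:
anneal=shift 2: (3,5,1,1,2,4) (3,5,1,2,1,4) (3,5,2,1,1,4) (3,5,3,1,1,4) (3,5,3,1,2,4) (3,5,3,2,1,4) (3,5,4,1,1,4) (3,5,4,1,2,4) (3,5,4,2,1,4) (4,5,1,1,2,4) (4,5,1,2,1,4) (4,5,2,1,1,4) (4,5,3,1,1,4) (4,5,3,1,2,4) (4,5,3,2,1,4) — 15.
anneal=shift 3: (3,5,1,1,2,4) (3,5,1,2,1,4) (3,5,1,2,2,4) (3,5,2,1,1,4) (3,5,2,1,2,4) (3,5,2,2,1,4) (3,5,4,1,1,4) (3,5,4,1,2,4) (3,5,4,2,1,4) (3,5,4,2,2,4) (4,5,1,1,2,4) (4,5,1,2,1,4) (4,5,1,2,2,4) (4,5,2,1,1,4) (4,5,2,1,2,4) (4,5,2,2,1,4) (4,5,3,1,1,4) (4,5,3,1,2,4) (4,5,3,2,1,4) (4,5,3,2,2,4) — 20.
anneal=shift 4: (3,5,1,1,2,4) (3,5,1,2,1,4) (3,5,1,2,2,4) (3,5,2,1,1,4) (3,5,2,1,2,4) (3,5,2,2,1,4) (3,5,3,1,1,4) (3,5,3,1,2,4) (3,5,3,2,1,4) (3,5,3,2,2,4) — 10.
Summing: 15 + 20 + 10 = 45.

45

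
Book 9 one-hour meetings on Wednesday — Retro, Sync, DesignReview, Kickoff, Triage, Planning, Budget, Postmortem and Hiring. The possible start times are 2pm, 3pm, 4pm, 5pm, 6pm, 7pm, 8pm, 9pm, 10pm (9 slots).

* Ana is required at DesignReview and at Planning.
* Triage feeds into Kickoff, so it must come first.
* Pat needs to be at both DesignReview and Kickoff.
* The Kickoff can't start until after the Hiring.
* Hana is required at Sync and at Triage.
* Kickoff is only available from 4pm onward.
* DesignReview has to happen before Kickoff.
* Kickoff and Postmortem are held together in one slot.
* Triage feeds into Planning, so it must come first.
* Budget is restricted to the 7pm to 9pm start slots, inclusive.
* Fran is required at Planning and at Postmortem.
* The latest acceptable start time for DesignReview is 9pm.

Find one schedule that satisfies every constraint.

Planning=3pm; Sync=3pm; DesignReview=2pm; Kickoff=4pm; Retro=2pm; Hiring=2pm; Postmortem=4pm; Budget=7pm; Triage=2pm

Checking: Hiring(2pm) before Kickoff(4pm); Triage(2pm) before Planning(3pm); DesignReview(2pm) before Kickoff(4pm); Triage(2pm) before Kickoff(4pm); Sync(3pm) != Triage(2pm); DesignReview(2pm) != Kickoff(4pm); DesignReview(2pm) != Planning(3pm); Planning(3pm) != Postmortem(4pm); Kickoff = Postmortem = 4pm; DesignReview=2pm in [2pm,9pm]; Budget=7pm in [7pm,9pm]; Kickoff=4pm in [4pm,10pm].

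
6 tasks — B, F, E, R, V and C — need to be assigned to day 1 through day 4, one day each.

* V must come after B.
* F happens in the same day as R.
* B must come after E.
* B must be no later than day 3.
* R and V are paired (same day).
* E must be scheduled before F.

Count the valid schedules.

16

Splitting on B: it can be day 2 (8), day 3 (8). Listing each branch's schedules as (F, E, R, V, C) by day number:
B=day 2: (3,1,3,3,1) (3,1,3,3,2) (3,1,3,3,3) (3,1,3,3,4) (4,1,4,4,1) (4,1,4,4,2) (4,1,4,4,3) (4,1,4,4,4) — 8.
B=day 3: (4,1,4,4,1) (4,1,4,4,2) (4,1,4,4,3) (4,1,4,4,4) (4,2,4,4,1) (4,2,4,4,2) (4,2,4,4,3) (4,2,4,4,4) — 8.
Summing: 8 + 8 = 16.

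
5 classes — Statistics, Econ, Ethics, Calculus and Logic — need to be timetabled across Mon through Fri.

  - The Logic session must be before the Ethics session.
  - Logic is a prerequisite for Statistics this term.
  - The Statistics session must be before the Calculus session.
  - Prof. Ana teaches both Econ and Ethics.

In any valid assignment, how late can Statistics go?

Thu

Precedence pushes Statistics to at least Tue; downstream work caps Statistics at Thu.
Statistics at Thu is achievable: Statistics in Thu; Calculus in Fri; Ethics in Tue; Logic in Mon; Econ in Mon.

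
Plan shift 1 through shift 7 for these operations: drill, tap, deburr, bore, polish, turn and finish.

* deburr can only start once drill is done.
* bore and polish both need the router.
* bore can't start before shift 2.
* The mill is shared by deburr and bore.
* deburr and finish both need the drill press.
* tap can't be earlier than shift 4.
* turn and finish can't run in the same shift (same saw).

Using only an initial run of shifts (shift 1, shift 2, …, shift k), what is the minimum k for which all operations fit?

4 shifts

The precedence chain requires at least 2 distinct shifts.
tap can't be placed before shift 4, so the schedule must run through at least shift 4.
4 works (last occupied shift: shift 4): for example drill -> shift 1; bore -> shift 2; tap -> shift 4; polish -> shift 1; deburr -> shift 3; finish -> shift 2; turn -> shift 1.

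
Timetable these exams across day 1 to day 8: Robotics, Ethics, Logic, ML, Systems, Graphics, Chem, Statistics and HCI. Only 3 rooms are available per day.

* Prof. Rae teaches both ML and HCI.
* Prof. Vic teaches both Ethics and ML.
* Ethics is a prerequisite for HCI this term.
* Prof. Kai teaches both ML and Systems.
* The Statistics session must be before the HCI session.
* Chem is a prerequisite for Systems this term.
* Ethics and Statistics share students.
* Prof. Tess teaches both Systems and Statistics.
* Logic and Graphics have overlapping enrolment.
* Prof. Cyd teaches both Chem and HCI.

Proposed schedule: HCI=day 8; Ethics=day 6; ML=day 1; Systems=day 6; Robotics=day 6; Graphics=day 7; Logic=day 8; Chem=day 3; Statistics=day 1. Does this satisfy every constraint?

Prof. Rae teaches both ML and HCI — holds.
Prof. Vic teaches both Ethics and ML — holds.
Ethics and Statistics share students — holds.
Prof. Tess teaches both Systems and Statistics — holds.
Prof. Kai teaches both ML and Systems — holds.
The Statistics session must be before the HCI session — holds.
Prof. Cyd teaches both Chem and HCI — holds.
Ethics is a prerequisite for HCI this term — holds.
Only 3 rooms are available per day — holds.
Chem is a prerequisite for Systems this term — holds.
Logic and Graphics have overlapping enrolment — holds.

Yes, all constraints hold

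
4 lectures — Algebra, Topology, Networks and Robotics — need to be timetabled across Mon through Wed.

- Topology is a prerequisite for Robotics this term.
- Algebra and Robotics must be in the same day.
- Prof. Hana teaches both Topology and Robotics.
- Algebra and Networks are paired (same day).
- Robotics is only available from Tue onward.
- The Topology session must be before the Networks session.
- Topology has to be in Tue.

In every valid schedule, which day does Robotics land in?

Wed

Robotics's window is Tue–Wed.
Topology is fixed at Tue, and Robotics can't share a day with Topology.
So Robotics must be Wed.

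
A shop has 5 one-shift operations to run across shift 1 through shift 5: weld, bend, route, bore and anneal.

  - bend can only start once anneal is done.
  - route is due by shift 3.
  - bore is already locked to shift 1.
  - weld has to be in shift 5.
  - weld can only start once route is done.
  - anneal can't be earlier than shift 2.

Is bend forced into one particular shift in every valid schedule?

No

bend can be shift 3 (e.g. route in shift 1, bore in shift 1, anneal in shift 2, bend in shift 3, weld in shift 5) or shift 4 (e.g. route in shift 1, anneal in shift 2, bend in shift 4, bore in shift 1, weld in shift 5).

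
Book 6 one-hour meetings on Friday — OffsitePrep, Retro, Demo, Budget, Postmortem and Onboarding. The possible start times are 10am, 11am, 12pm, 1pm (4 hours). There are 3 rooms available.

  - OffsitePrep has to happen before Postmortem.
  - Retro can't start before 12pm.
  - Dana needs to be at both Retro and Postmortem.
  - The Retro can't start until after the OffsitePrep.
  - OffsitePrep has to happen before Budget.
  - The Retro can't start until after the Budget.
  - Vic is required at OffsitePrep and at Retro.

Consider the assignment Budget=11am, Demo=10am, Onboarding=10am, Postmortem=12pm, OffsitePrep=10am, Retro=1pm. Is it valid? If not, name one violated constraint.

OffsitePrep has to happen before Postmortem — holds.
There are 3 rooms available — holds.
OffsitePrep has to happen before Budget — holds.
The Retro can't start until after the Budget — holds.
The Retro can't start until after the OffsitePrep — holds.
Vic is required at OffsitePrep and at Retro — holds.
Retro can't start before 12pm — holds.
Dana needs to be at both Retro and Postmortem — holds.

Yes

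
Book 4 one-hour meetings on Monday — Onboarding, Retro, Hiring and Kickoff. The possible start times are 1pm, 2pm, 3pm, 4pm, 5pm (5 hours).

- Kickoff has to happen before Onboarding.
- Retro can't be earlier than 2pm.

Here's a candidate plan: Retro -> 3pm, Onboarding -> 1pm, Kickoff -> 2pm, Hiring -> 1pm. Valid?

Invalid. Kickoff has to happen before Onboarding.

Kickoff has to happen before Onboarding — violated.
Retro can't be earlier than 2pm — holds.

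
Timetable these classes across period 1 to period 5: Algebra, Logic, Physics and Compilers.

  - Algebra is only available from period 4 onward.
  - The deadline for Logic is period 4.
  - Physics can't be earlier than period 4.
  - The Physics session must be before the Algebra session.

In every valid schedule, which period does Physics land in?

period 4

Physics is available from period 4; downstream work caps Physics at period 4.
So Physics is pinned to period 4.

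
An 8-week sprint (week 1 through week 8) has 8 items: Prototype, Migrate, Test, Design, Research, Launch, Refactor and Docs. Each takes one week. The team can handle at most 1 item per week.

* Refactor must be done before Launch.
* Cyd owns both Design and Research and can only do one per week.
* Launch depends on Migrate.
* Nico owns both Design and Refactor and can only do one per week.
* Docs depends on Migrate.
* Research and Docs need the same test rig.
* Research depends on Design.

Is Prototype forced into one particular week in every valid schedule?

No

Prototype can be week 1 (e.g. Docs -> week 7; Launch -> week 4; Research -> week 6; Migrate -> week 2; Prototype -> week 1; Refactor -> week 3; Design -> week 5; Test -> week 8) or week 2 (e.g. Refactor -> week 3, Research -> week 6, Prototype -> week 2, Design -> week 5, Launch -> week 4, Docs -> week 7, Test -> week 8, Migrate -> week 1).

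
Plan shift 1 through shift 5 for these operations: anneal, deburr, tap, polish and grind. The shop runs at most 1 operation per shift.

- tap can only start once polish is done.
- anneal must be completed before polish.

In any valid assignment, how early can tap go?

Precedence pushes tap to at least shift 3.
tap at shift 3 is achievable: deburr in shift 4; anneal in shift 1; grind in shift 5; tap in shift 3; polish in shift 2.

shift 3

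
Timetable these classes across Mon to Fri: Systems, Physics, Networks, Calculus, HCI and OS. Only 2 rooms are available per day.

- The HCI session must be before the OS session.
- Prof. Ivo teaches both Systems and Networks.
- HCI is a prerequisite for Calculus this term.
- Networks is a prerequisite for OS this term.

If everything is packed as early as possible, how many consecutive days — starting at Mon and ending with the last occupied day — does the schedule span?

The precedence chain requires at least 2 distinct days.
With at most 2 per day and 6 classes, at least 3 days are needed.
3 works (last occupied day: Wed): for example Physics=Wed; HCI=Mon; Systems=Wed; Networks=Mon; OS=Tue; Calculus=Tue.

3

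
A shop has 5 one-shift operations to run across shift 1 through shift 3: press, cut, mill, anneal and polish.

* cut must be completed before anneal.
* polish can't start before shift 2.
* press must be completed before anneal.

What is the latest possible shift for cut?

Downstream work caps cut at shift 2.
cut at shift 2 is achievable: anneal in shift 3; polish in shift 2; press in shift 1; mill in shift 1; cut in shift 2.

shift 2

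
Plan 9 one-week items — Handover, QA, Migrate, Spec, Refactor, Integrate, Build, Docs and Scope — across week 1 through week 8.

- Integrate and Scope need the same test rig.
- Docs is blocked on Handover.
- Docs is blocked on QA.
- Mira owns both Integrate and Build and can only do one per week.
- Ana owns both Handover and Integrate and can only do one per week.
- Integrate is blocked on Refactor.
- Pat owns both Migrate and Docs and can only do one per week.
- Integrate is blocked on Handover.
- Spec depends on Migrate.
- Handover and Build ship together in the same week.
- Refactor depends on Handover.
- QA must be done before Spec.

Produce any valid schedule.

Build in week 1, Migrate in week 1, Handover in week 1, Spec in week 2, Docs in week 2, Integrate in week 3, Refactor in week 2, QA in week 1, Scope in week 1

Checking: Migrate(week 1) before Spec(week 2); Handover(week 1) before Integrate(week 3); QA(week 1) before Spec(week 2); Refactor(week 2) before Integrate(week 3); QA(week 1) before Docs(week 2); Handover(week 1) before Docs(week 2); Handover(week 1) before Refactor(week 2); Handover(week 1) != Integrate(week 3); Integrate(week 3) != Scope(week 1); Integrate(week 3) != Build(week 1); Migrate(week 1) != Docs(week 2); Handover = Build = week 1.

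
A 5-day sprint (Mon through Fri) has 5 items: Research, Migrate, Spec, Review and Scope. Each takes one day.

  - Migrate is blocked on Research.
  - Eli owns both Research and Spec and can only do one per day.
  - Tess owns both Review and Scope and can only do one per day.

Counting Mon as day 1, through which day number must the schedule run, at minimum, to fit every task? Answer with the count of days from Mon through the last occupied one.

The precedence chain requires at least 2 distinct days.
2 works (last occupied day: Tue): for example Research in Mon; Review in Mon; Migrate in Tue; Scope in Tue; Spec in Tue.

2 days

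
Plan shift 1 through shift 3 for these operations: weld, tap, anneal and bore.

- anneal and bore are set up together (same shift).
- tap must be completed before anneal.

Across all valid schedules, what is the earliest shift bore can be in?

Bore must be in the same shift as anneal, which can't be before shift 2, so bore is at least shift 2.
bore at shift 2 is achievable: bore=shift 2; weld=shift 1; anneal=shift 2; tap=shift 1.

shift 2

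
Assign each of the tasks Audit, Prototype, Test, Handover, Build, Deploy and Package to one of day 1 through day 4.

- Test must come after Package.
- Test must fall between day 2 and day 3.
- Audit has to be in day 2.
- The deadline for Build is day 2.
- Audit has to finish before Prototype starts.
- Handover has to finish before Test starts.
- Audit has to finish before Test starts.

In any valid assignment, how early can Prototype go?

day 3

Precedence pushes Prototype to at least day 3.
Prototype at day 3 is achievable: Package -> day 1; Build -> day 1; Handover -> day 1; Prototype -> day 3; Test -> day 3; Deploy -> day 1; Audit -> day 2.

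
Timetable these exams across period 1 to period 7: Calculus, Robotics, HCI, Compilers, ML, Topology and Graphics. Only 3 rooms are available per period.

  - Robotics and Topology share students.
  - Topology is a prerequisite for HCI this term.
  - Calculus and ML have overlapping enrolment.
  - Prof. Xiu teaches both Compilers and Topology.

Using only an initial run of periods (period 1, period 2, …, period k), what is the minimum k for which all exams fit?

3

The precedence chain requires at least 2 distinct periods.
With at most 3 per period and 7 exams, at least 3 periods are needed.
3 works (last occupied period: period 3): for example Robotics -> period 2, Calculus -> period 1, Graphics -> period 1, Topology -> period 1, ML -> period 3, HCI -> period 2, Compilers -> period 2.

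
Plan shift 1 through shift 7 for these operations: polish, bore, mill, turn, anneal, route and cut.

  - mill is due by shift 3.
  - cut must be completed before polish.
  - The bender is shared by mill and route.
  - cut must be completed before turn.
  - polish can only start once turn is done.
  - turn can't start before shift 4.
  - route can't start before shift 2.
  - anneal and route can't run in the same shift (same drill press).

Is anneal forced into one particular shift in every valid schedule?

No

anneal can be shift 1 (e.g. turn -> shift 4, mill -> shift 1, anneal -> shift 1, route -> shift 2, bore -> shift 1, cut -> shift 1, polish -> shift 5) or shift 2 (e.g. route=shift 3; cut=shift 1; turn=shift 4; polish=shift 5; mill=shift 1; bore=shift 1; anneal=shift 2).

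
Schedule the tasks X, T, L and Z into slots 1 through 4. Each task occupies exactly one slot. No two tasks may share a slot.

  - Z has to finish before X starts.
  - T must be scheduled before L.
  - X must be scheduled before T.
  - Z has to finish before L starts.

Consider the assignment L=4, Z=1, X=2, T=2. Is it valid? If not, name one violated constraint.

X must be scheduled before T — violated.
Z has to finish before X starts — holds.
T must be scheduled before L — holds.
Z has to finish before L starts — holds.
No two tasks may share a slot — violated.

Invalid. No two tasks may share a slot.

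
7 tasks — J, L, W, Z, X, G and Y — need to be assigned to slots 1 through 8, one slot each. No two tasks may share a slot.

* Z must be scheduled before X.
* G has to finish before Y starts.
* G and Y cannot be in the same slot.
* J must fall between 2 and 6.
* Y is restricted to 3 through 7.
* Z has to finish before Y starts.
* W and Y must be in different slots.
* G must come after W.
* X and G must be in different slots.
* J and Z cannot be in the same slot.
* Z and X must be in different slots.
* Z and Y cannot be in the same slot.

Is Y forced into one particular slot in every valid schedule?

No

Y can be 4 (e.g. L -> 7; Y -> 4; X -> 6; Z -> 1; G -> 3; W -> 2; J -> 5) or 5 (e.g. Y in 5, L in 7, G in 4, X in 6, J in 2, W in 3, Z in 1).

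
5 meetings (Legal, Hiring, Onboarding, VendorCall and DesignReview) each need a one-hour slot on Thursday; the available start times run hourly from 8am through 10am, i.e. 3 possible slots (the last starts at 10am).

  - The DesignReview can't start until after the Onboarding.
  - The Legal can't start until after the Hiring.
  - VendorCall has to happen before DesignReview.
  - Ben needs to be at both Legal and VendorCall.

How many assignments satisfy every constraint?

Splitting on Legal: it can be 9am (3), 10am (10). Listing each branch's schedules as (Hiring, Onboarding, VendorCall, DesignReview):
Legal=9am: (8am,8am,8am,9am) (8am,8am,8am,10am) (8am,9am,8am,10am) — 3.
Legal=10am: (8am,8am,8am,9am) (8am,8am,8am,10am) (8am,8am,9am,10am) (8am,9am,8am,10am) (8am,9am,9am,10am) (9am,8am,8am,9am) (9am,8am,8am,10am) (9am,8am,9am,10am) (9am,9am,8am,10am) (9am,9am,9am,10am) — 10.
Summing: 3 + 10 = 13.

13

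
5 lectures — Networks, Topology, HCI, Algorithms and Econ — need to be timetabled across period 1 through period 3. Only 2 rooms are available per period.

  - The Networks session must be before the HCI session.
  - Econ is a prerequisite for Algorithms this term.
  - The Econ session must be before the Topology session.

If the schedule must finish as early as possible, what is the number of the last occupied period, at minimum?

period 3

The precedence chain requires at least 2 distinct periods.
With at most 2 per period and 5 lectures, at least 3 periods are needed.
3 works (last occupied period: period 3): for example Topology in period 2; HCI in period 2; Algorithms in period 3; Networks in period 1; Econ in period 1.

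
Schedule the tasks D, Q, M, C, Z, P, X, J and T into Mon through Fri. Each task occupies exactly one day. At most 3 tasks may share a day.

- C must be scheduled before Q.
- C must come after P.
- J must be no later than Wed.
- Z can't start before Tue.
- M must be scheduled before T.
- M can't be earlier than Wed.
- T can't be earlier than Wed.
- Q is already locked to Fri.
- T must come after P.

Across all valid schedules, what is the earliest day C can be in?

Precedence pushes C to at least Tue; downstream work caps C at Thu.
C at Tue is achievable: C=Tue, M=Wed, T=Thu, Z=Tue, X=Tue, Q=Fri, J=Mon, P=Mon, D=Mon.

Tue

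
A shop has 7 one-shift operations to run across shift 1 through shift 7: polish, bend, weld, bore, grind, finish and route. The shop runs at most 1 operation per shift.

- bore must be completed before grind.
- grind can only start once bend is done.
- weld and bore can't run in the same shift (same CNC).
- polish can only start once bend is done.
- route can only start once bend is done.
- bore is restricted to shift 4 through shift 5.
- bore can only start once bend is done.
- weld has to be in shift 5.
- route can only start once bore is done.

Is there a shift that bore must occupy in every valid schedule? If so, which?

bore's window is shift 4–shift 5.
weld is fixed at shift 5, and bore can't share a shift with weld.
So bore must be shift 4.

shift 4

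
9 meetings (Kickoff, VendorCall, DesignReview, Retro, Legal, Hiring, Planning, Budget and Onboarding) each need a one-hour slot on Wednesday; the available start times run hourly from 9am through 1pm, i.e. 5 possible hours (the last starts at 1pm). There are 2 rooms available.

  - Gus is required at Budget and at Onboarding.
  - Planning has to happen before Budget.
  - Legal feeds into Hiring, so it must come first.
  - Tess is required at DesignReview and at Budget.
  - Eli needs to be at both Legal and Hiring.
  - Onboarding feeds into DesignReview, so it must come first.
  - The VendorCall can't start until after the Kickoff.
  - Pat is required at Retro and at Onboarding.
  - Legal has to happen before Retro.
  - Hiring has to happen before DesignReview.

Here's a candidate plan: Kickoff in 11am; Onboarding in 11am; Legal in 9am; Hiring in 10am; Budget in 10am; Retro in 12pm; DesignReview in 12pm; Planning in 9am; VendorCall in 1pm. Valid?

Legal feeds into Hiring, so it must come first — holds.
Planning has to happen before Budget — holds.
Hiring has to happen before DesignReview — holds.
The VendorCall can't start until after the Kickoff — holds.
Gus is required at Budget and at Onboarding — holds.
Pat is required at Retro and at Onboarding — holds.
Legal has to happen before Retro — holds.
Tess is required at DesignReview and at Budget — holds.
Onboarding feeds into DesignReview, so it must come first — holds.
There are 2 rooms available — holds.
Eli needs to be at both Legal and Hiring — holds.

Yes, all constraints hold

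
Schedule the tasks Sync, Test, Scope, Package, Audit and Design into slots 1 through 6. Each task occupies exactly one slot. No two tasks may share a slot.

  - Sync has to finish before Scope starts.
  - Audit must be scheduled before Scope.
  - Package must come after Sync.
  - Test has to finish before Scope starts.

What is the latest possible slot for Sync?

4

Downstream work caps Sync at 5.
Sync at 4 is achievable: Design -> 3; Audit -> 2; Sync -> 4; Package -> 6; Test -> 1; Scope -> 5.
Nothing later works — the capacity limit rule out every slot after 4.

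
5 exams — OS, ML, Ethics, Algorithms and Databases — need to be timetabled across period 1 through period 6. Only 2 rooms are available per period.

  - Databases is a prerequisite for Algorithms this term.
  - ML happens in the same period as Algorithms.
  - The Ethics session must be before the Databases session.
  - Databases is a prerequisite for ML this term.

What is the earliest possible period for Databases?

period 2

Precedence pushes Databases to at least period 2; downstream work caps Databases at period 5.
Databases at period 2 is achievable: ML -> period 3, OS -> period 1, Ethics -> period 1, Databases -> period 2, Algorithms -> period 3.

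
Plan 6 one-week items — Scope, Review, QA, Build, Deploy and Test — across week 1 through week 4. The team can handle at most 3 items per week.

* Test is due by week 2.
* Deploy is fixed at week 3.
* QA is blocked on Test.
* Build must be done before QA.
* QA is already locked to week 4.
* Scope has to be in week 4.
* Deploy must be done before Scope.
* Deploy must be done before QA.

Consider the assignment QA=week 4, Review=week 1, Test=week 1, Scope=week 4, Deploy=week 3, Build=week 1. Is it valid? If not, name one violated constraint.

Deploy must be done before QA — holds.
The team can handle at most 3 items per week — holds.
Deploy must be done before Scope — holds.
QA is blocked on Test — holds.
Deploy is fixed at week 3 — holds.
Test is due by week 2 — holds.
Scope has to be in week 4 — holds.
QA is already locked to week 4 — holds.
Build must be done before QA — holds.

Yes, all constraints hold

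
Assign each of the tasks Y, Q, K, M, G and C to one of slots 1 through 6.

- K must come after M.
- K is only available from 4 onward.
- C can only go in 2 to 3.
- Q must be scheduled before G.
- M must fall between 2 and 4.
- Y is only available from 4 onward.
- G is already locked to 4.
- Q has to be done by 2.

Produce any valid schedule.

M in 2; Q in 1; Y in 4; K in 4; C in 2; G in 4

Checking: M(2) before K(4); Q(1) before G(4); K=4 in [4,6]; C=2 in [2,3]; M=2 in [2,4]; Q=1 in [1,2]; G=4 in [4,4]; Y=4 in [4,6].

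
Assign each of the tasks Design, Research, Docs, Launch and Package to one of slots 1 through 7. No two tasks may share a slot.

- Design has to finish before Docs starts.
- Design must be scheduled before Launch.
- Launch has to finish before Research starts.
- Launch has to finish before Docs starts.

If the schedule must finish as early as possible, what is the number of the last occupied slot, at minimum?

5

The precedence chain requires at least 3 distinct slots.
With at most 1 per slot and 5 tasks, at least 5 slots are needed.
5 works (last occupied slot: 5): for example Docs -> 3; Design -> 1; Launch -> 2; Research -> 4; Package -> 5.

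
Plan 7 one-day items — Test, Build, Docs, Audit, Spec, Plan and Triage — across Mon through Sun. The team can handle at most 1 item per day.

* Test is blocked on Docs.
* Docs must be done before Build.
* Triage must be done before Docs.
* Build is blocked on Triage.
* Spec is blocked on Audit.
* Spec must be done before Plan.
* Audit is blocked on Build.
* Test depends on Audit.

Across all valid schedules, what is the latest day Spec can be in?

Precedence pushes Spec to at least Fri; downstream work caps Spec at Sat.
Spec at Sat is achievable: Plan in Sun; Docs in Tue; Test in Fri; Build in Wed; Audit in Thu; Triage in Mon; Spec in Sat.

Sat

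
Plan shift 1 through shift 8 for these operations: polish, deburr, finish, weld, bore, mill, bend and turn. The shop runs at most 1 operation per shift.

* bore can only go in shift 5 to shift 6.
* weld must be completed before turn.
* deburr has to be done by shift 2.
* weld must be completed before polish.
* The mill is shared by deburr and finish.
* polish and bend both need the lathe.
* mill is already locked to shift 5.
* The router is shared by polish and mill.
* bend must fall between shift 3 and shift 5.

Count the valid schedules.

Splitting on polish: it can be shift 3 (4), shift 4 (4), shift 7 (12), shift 8 (12). Listing each branch's schedules as (deburr, finish, weld, bore, mill, bend, turn) by shift number:
polish=shift 3: (1,7,2,6,5,4,8) (1,8,2,6,5,4,7) (2,7,1,6,5,4,8) (2,8,1,6,5,4,7) — 4.
polish=shift 4: (1,7,2,6,5,3,8) (1,8,2,6,5,3,7) (2,7,1,6,5,3,8) (2,8,1,6,5,3,7) — 4.
polish=shift 7: (1,2,3,6,5,4,8) (1,2,4,6,5,3,8) (1,3,2,6,5,4,8) (1,4,2,6,5,3,8) (1,8,2,6,5,3,4) (1,8,2,6,5,4,3) (2,1,3,6,5,4,8) (2,1,4,6,5,3,8) (2,3,1,6,5,4,8) (2,4,1,6,5,3,8) (2,8,1,6,5,3,4) (2,8,1,6,5,4,3) — 12.
polish=shift 8: (1,2,3,6,5,4,7) (1,2,4,6,5,3,7) (1,3,2,6,5,4,7) (1,4,2,6,5,3,7) (1,7,2,6,5,3,4) (1,7,2,6,5,4,3) (2,1,3,6,5,4,7) (2,1,4,6,5,3,7) (2,3,1,6,5,4,7) (2,4,1,6,5,3,7) (2,7,1,6,5,3,4) (2,7,1,6,5,4,3) — 12.
Summing: 4 + 4 + 12 + 12 = 32.

32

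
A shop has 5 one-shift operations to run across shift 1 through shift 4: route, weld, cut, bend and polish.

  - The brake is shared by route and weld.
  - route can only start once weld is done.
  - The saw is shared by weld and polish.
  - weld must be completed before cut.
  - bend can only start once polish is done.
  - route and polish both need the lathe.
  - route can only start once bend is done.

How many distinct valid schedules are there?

12

Splitting on route: it can be shift 3 (2), shift 4 (10). Listing each branch's schedules as (weld, cut, bend, polish) by shift number:
route=shift 3: (2,3,2,1) (2,4,2,1) — 2.
route=shift 4: (1,2,3,2) (1,3,3,2) (1,4,3,2) (2,3,2,1) (2,3,3,1) (2,4,2,1) (2,4,3,1) (3,4,2,1) (3,4,3,1) (3,4,3,2) — 10.
Summing: 2 + 10 = 12.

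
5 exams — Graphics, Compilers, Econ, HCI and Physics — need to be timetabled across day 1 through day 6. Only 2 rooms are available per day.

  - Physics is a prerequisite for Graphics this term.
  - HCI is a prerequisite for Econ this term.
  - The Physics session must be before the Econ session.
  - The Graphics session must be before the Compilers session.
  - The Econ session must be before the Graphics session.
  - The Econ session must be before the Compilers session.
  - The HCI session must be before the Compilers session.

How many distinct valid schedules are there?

Splitting on Graphics: it can be day 3 (3), day 4 (10), day 5 (14). Listing each branch's schedules as (Compilers, Econ, HCI, Physics) by day number:
Graphics=day 3: (4,2,1,1) (5,2,1,1) (6,2,1,1) — 3.
Graphics=day 4: (5,2,1,1) (5,3,1,1) (5,3,1,2) (5,3,2,1) (5,3,2,2) (6,2,1,1) (6,3,1,1) (6,3,1,2) (6,3,2,1) (6,3,2,2) — 10.
Graphics=day 5: (6,2,1,1) (6,3,1,1) (6,3,1,2) (6,3,2,1) (6,3,2,2) (6,4,1,1) (6,4,1,2) (6,4,1,3) (6,4,2,1) (6,4,2,2) (6,4,2,3) (6,4,3,1) (6,4,3,2) (6,4,3,3) — 14.
Summing: 3 + 10 + 14 = 27.

27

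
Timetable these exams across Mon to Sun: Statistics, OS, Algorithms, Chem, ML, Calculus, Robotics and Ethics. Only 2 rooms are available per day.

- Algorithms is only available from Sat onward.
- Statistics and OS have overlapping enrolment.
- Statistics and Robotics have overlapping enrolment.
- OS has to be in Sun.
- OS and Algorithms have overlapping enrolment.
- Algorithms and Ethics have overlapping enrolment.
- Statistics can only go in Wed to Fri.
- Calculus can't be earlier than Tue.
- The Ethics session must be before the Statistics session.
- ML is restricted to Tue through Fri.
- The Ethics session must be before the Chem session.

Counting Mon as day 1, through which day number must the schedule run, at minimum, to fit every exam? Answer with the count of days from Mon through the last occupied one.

The precedence chain requires at least 2 distinct days.
With at most 2 per day and 8 exams, at least 4 days are needed.
OS can't be placed before Sun — that is day 7 counting from Mon — so the schedule must run through at least 7 days.
7 works (last occupied day: Sun): for example Chem in Wed; Calculus in Tue; ML in Tue; Statistics in Wed; Ethics in Mon; OS in Sun; Algorithms in Sat; Robotics in Mon.

7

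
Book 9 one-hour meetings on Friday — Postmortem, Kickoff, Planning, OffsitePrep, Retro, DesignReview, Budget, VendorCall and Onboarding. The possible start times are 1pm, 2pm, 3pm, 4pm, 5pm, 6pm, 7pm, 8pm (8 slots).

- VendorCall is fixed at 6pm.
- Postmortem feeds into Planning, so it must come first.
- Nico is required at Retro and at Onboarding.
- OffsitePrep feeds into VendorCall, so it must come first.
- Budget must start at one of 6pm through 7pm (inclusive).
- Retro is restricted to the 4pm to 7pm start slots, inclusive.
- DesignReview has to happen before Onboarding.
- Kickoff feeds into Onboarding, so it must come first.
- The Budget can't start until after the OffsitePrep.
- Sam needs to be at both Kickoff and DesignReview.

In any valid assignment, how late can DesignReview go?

Downstream work caps DesignReview at 7pm.
DesignReview at 7pm is achievable: Postmortem -> 1pm; Budget -> 6pm; OffsitePrep -> 1pm; Onboarding -> 8pm; Retro -> 4pm; Planning -> 2pm; Kickoff -> 1pm; VendorCall -> 6pm; DesignReview -> 7pm.

7pm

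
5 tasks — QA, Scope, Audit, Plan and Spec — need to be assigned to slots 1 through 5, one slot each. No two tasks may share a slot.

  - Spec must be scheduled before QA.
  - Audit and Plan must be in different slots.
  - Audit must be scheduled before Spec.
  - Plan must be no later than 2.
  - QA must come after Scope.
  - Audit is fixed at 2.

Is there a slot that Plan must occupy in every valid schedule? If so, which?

1

Plan's window is 1–2.
Audit is fixed at 2, and Plan can't share a slot with Audit.
So Plan must be 1.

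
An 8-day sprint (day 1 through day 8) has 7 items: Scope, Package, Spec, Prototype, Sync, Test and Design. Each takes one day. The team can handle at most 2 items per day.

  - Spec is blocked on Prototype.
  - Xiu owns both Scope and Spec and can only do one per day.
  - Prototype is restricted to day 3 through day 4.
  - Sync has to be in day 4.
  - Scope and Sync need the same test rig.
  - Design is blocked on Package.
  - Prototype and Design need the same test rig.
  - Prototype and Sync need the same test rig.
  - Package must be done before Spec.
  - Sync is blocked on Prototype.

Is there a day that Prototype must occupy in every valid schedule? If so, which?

Prototype's window is day 3–day 4.
Sync is fixed at day 4, and Prototype can't share a day with Sync.
So Prototype must be day 3.

day 3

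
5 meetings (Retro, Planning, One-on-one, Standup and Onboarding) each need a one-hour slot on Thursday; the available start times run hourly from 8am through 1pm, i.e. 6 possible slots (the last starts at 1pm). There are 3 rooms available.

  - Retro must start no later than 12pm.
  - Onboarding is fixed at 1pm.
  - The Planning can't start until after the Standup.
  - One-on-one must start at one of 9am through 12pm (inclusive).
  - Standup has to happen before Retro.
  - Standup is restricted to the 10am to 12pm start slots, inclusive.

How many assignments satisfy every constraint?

Splitting on Retro: it can be 11am (12), 12pm (20). Listing each branch's schedules as (Planning, One-on-one, Standup, Onboarding):
Retro=11am: (11am,9am,10am,1pm) (11am,10am,10am,1pm) (11am,11am,10am,1pm) (11am,12pm,10am,1pm) (12pm,9am,10am,1pm) (12pm,10am,10am,1pm) (12pm,11am,10am,1pm) (12pm,12pm,10am,1pm) (1pm,9am,10am,1pm) (1pm,10am,10am,1pm) (1pm,11am,10am,1pm) (1pm,12pm,10am,1pm) — 12.
Retro=12pm: (11am,9am,10am,1pm) (11am,10am,10am,1pm) (11am,11am,10am,1pm) (11am,12pm,10am,1pm) (12pm,9am,10am,1pm) (12pm,9am,11am,1pm) (12pm,10am,10am,1pm) (12pm,10am,11am,1pm) (12pm,11am,10am,1pm) (12pm,11am,11am,1pm) (12pm,12pm,10am,1pm) (12pm,12pm,11am,1pm) (1pm,9am,10am,1pm) (1pm,9am,11am,1pm) (1pm,10am,10am,1pm) (1pm,10am,11am,1pm) (1pm,11am,10am,1pm) (1pm,11am,11am,1pm) (1pm,12pm,10am,1pm) (1pm,12pm,11am,1pm) — 20.
Summing: 12 + 20 = 32.

32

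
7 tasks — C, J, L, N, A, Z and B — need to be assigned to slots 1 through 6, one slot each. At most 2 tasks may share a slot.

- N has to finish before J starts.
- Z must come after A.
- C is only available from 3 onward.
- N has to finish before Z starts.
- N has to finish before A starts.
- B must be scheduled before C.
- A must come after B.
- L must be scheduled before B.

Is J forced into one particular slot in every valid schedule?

No

J can be 2 (e.g. B in 2, L in 1, N in 1, Z in 4, C in 3, J in 2, A in 3) or 3 (e.g. A -> 4, C -> 3, B -> 2, J -> 3, N -> 1, Z -> 5, L -> 1).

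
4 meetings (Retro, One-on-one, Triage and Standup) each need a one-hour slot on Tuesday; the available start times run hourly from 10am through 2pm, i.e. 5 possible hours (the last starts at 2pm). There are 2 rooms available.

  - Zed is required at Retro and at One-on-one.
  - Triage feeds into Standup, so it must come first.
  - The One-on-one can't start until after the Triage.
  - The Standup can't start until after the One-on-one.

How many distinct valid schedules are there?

40

Splitting on Retro: it can be 10am (10), 11am (7), 12pm (6), 1pm (7), 2pm (10). Listing each branch's schedules as (One-on-one, Triage, Standup):
Retro=10am: (11am,10am,12pm) (11am,10am,1pm) (11am,10am,2pm) (12pm,10am,1pm) (12pm,10am,2pm) (12pm,11am,1pm) (12pm,11am,2pm) (1pm,10am,2pm) (1pm,11am,2pm) (1pm,12pm,2pm) — 10.
Retro=11am: (12pm,10am,1pm) (12pm,10am,2pm) (12pm,11am,1pm) (12pm,11am,2pm) (1pm,10am,2pm) (1pm,11am,2pm) (1pm,12pm,2pm) — 7.
Retro=12pm: (11am,10am,12pm) (11am,10am,1pm) (11am,10am,2pm) (1pm,10am,2pm) (1pm,11am,2pm) (1pm,12pm,2pm) — 6.
Retro=1pm: (11am,10am,12pm) (11am,10am,1pm) (11am,10am,2pm) (12pm,10am,1pm) (12pm,10am,2pm) (12pm,11am,1pm) (12pm,11am,2pm) — 7.
Retro=2pm: (11am,10am,12pm) (11am,10am,1pm) (11am,10am,2pm) (12pm,10am,1pm) (12pm,10am,2pm) (12pm,11am,1pm) (12pm,11am,2pm) (1pm,10am,2pm) (1pm,11am,2pm) (1pm,12pm,2pm) — 10.
Summing: 10 + 7 + 6 + 7 + 10 = 40.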